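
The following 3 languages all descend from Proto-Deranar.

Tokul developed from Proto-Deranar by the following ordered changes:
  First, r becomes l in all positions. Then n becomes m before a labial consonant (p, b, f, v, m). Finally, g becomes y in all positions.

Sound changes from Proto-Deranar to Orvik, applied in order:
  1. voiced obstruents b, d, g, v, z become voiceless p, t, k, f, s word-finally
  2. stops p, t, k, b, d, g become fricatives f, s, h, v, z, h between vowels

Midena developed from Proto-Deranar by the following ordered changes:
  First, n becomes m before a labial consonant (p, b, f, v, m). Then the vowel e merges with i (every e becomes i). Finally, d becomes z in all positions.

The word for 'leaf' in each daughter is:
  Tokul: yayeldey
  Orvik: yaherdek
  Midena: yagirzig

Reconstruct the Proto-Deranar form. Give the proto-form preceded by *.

*yagerdeg

Position 8: Tokul has y, Orvik has k, Midena has g. Midena preserves g here (none of its changes turn any other segment into g), so the proto-segment is *g.
Position 6: Tokul has d, Orvik has d, Midena has z. Tokul preserves d here (none of its changes turn any other segment into d), so the proto-segment is *d.
Continuing position by position gives *yagerdeg; check it forward:
Tokul: *yagerdeg
  yagerdeg → yageldeg   [unconditioned shift]
  yageldeg (rule 2 does not apply)
  yageldeg → yayeldey   [unconditioned shift]
  giving Tokul yayeldey.
Orvik: start from *yagerdeg.
  rule 1 (final devoicing): yagerdeg → yagerdek
  rule 2 (intervocalic lenition): yagerdek → yaherdek
  ⇒ Orvik yaherdek
Midena: start from *yagerdeg.
  rule 1: no change — yagerdeg
  rule 2 (vowel merger): yagerdeg → yagirdig
  rule 3 (unconditioned shift): yagirdig → yagirzig
  ⇒ Midena yagirzig
No other proto-form is consistent with every reflex, so the reconstruction is *yagerdeg.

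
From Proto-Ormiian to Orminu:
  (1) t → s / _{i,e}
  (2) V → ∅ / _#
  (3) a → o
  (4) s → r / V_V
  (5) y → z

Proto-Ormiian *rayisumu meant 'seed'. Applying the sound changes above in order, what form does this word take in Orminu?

rozirum

Orminu: *rayisumu
  rayisumu (rule 1 does not apply)
  rayisumu → rayisum   [apocope]
  rayisum → royisum   [vowel merger]
  royisum → royirum   [rhotacism]
  royirum → rozirum   [unconditioned shift]
  giving Orminu rozirum.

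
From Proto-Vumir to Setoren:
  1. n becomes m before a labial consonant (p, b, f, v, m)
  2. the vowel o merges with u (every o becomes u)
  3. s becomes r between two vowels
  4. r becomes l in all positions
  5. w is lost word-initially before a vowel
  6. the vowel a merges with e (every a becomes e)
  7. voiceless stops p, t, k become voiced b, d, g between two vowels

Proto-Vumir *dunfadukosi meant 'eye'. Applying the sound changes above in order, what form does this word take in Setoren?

dumfeduguli

Setoren: *dunfadukosi
  dunfadukosi → dumfadukosi   [nasal place assimilation]
  dumfadukosi → dumfadukusi   [vowel merger]
  dumfadukusi → dumfadukuri   [rhotacism]
  dumfadukuri → dumfadukuli   [unconditioned shift]
  dumfadukuli (rule 5 does not apply)
  dumfadukuli → dumfedukuli   [vowel merger]
  dumfedukuli → dumfeduguli   [intervocalic voicing]
  giving Setoren dumfeduguli.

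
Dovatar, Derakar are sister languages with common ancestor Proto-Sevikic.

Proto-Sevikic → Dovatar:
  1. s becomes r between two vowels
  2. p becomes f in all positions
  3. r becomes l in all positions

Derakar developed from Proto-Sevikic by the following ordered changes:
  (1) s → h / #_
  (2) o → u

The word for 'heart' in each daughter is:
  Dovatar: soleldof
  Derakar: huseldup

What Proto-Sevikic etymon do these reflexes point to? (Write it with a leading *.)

Position 1: Dovatar has s, Derakar has h. Dovatar preserves s here (none of its changes turn any other segment into s), so the proto-segment is *s.
Position 7: Dovatar has o, Derakar has u. Dovatar preserves o here (none of its changes turn any other segment into o), so the proto-segment is *o.
Position 8: Dovatar has f, Derakar has p. Derakar preserves p here (none of its changes turn any other segment into p), so the proto-segment is *p.
Continuing position by position gives *soseldop; check it forward:
Dovatar: *soseldop
  soseldop → soreldop   [rhotacism]
  soreldop → soreldof   [unconditioned shift]
  soreldof → soleldof   [unconditioned shift]
  giving Dovatar soleldof.
Derakar: start from *soseldop.
  rule 1 (debuccalisation): soseldop → hoseldop
  rule 2 (vowel merger): hoseldop → huseldup
  ⇒ Derakar huseldup
No other proto-form is consistent with every reflex, so the reconstruction is *soseldop.

*soseldop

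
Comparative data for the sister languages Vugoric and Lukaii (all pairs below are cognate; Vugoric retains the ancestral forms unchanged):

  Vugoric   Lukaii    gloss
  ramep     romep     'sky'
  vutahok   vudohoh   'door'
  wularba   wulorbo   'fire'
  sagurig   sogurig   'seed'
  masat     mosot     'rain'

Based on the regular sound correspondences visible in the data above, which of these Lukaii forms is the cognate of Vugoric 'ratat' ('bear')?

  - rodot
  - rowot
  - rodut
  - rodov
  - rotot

rodot

vutahok ~ vudohoh, sagurig ~ sogurig — Vugoric a corresponds to Lukaii o after a consonant, before a consonant other than r, m, n, p, b, f, v.
vutahok ~ vudohoh — Vugoric t corresponds to Lukaii d between vowels (before a back vowel).
Applying these to Vugoric 'ratat':
  ratat → rotat   (a→o after a consonant, before a consonant other than r, m, n, p, b, f, v)
  rotat → rodat   (t→d between vowels (before a back vowel))
  rodat → rodot   (a→o after a consonant, before a consonant other than r, m, n, p, b, f, v)
So the Lukaii cognate is 'rodot'.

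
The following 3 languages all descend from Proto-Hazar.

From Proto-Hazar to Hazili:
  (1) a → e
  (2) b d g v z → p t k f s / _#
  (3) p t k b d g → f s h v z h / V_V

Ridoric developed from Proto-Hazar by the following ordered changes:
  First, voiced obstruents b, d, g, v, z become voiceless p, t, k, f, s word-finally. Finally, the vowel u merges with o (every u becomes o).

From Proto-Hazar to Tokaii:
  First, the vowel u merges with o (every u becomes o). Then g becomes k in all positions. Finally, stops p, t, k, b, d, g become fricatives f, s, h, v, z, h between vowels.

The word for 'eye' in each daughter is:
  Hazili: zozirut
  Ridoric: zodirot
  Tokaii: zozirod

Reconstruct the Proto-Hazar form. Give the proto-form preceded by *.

Position 6: Hazili has u, Ridoric has o, Tokaii has o. Hazili preserves u here (none of its changes turn any other segment into u), so the proto-segment is *u.
Position 3: Hazili has z, Ridoric has d, Tokaii has z. Ridoric preserves d here (none of its changes turn any other segment into d), so the proto-segment is *d.
Position 7: Hazili has t, Ridoric has t, Tokaii has d. Tokaii preserves d here (none of its changes turn any other segment into d), so the proto-segment is *d.
This points to *zodirud. Verify forward in each daughter:
Hazili: *zodirud > zodirut > zozirut  (by final devoicing, intervocalic lenition)
Ridoric: *zodirud
  zodirud → zodirut   [final devoicing]
  zodirut → zodirot   [vowel merger]
  giving Ridoric zodirot.
Tokaii: start from *zodirud.
  rule 1 (vowel merger): zodirud → zodirod
  rule 2: no change — zodirod
  rule 3 (intervocalic lenition): zodirod → zozirod
  ⇒ Tokaii zozirod
Only *zodirud yields all of Hazili zozirut, Ridoric zodirot, Tokaii zozirod.

*zodirud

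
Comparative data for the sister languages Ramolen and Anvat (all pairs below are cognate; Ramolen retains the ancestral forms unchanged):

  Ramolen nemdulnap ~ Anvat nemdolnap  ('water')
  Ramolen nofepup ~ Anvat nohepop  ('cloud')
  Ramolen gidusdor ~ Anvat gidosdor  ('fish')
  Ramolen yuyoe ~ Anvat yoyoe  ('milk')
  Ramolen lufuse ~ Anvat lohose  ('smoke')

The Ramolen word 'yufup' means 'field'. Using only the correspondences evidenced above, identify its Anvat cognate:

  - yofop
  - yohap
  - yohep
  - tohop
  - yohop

lufuse ~ lohose — Ramolen u corresponds to Anvat o after a consonant, before a labial obstruent.
lufuse ~ lohose — Ramolen f corresponds to Anvat h between vowels (before a back vowel).
nofepup ~ nohepop — Ramolen u corresponds to Anvat o after a consonant, before a labial obstruent.
Applying these to Ramolen 'yufup':
  yufup → yofup   (u→o after a consonant, before a labial obstruent)
  yofup → yohup   (f→h between vowels (before a back vowel))
  yohup → yohop   (u→o after a consonant, before a labial obstruent)
So the Anvat cognate is 'yohop'.

yohop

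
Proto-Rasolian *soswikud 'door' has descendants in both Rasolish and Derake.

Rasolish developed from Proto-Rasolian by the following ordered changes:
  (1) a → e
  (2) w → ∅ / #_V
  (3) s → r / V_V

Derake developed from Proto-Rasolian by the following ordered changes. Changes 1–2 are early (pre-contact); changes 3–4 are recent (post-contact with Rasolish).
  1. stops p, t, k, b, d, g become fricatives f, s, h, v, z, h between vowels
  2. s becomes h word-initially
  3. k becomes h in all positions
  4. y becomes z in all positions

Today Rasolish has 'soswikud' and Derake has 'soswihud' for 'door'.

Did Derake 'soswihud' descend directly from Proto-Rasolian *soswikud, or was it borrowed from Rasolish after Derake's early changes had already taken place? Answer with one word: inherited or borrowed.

borrowed

If inherited, *soswikud would pass through all of Derake's changes:
Derake: *soswikud > soswihud > hoswihud  (by intervocalic lenition, debuccalisation)
If borrowed from Rasolish 'soswikud' after the early changes, it would undergo only the recent ones:
  rule 3 (unconditioned shift): soswikud → soswihud
  rule 4 (unconditioned shift): no change (soswihud)
  ⇒ as a loan: soswihud
Derake 'soswihud' matches the loan outcome 'soswihud', not the inherited 'hoswihud' — it skipped the early Derake changes, so it was borrowed from Rasolish.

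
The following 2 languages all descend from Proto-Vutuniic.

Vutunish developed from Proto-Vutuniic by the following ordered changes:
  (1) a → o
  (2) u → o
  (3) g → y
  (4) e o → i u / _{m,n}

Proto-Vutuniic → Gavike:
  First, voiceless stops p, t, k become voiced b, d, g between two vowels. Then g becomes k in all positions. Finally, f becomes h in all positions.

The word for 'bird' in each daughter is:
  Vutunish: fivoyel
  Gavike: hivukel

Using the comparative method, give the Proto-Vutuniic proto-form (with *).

Position 5: Vutunish has y, Gavike has k. Taking the neighbouring segments as reconstructed: Vutunish y could go back to *g or *y; Gavike k could go back to *k or *g — the one source consistent with every daughter is *g.
Position 1: Vutunish has f, Gavike has h. Vutunish preserves f here (none of its changes turn any other segment into f), so the proto-segment is *f.
Verify the candidate proto-form against each daughter:
Vutunish: *fivugel > fivogel > fivoyel  (by vowel merger, unconditioned shift)
Gavike: start from *fivugel.
  rule 1: no change — fivugel
  rule 2 (unconditioned shift): fivugel → fivukel
  rule 3 (unconditioned shift): fivukel → hivukel
  ⇒ Gavike hivukel
*fivugel is the unique common source.

*fivugel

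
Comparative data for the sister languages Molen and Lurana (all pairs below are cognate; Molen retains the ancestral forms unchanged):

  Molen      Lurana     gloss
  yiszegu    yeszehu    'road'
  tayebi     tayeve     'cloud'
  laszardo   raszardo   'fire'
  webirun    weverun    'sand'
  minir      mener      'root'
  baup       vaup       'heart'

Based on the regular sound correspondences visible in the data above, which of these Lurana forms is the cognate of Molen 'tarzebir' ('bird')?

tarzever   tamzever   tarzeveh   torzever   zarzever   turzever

tarzever

tayebi ~ tayeve, webirun ~ weverun — Molen b corresponds to Lurana v between vowels (before a front vowel).
webirun ~ weverun, minir ~ mener — Molen i corresponds to Lurana e after a consonant, before r.
Applying these to Molen 'tarzebir':
  tarzebir → tarzevir   (b→v between vowels (before a front vowel))
  tarzevir → tarzever   (i→e after a consonant, before r)
So the Lurana cognate is 'tarzever'.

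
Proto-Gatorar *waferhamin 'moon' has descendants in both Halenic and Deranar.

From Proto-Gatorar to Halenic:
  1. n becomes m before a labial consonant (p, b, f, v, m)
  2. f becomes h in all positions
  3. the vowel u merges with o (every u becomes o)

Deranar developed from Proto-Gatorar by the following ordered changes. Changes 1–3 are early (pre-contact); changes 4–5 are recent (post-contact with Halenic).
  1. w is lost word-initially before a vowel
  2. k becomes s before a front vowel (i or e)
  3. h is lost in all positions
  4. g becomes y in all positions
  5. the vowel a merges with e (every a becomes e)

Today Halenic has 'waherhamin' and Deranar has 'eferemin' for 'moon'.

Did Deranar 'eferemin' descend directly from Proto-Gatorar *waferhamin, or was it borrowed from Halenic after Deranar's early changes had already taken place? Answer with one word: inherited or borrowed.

If inherited, *waferhamin would pass through all of Deranar's changes:
Deranar: *waferhamin
  waferhamin → aferhamin   [glide loss]
  aferhamin (rule 2 does not apply)
  aferhamin → aferamin   [h-loss]
  aferamin (rule 4 does not apply)
  aferamin → eferemin   [vowel merger]
  giving Deranar eferemin.
If borrowed from Halenic 'waherhamin' after the early changes, it would undergo only the recent ones:
  rule 4 (unconditioned shift): no change (waherhamin)
  rule 5 (vowel merger): waherhamin → weherhemin
  ⇒ as a loan: weherhemin
Deranar 'eferemin' matches the inherited outcome exactly, so it is an inherited cognate, not a loan.

inherited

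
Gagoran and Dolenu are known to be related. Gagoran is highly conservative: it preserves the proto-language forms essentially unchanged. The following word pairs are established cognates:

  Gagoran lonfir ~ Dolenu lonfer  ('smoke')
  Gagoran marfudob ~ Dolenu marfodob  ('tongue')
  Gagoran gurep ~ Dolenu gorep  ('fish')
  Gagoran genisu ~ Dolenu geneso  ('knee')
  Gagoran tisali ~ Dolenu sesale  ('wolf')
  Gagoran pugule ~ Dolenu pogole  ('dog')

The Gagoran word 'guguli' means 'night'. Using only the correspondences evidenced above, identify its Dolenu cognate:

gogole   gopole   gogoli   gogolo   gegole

gogole

marfudob ~ marfodob, pugule ~ pogole — Gagoran u corresponds to Dolenu o after a consonant, before a consonant other than r, m, n, p, b, f, v.
tisali ~ sesale — Gagoran i corresponds to Dolenu e word-finally.
Applying these to Gagoran 'guguli':
  guguli → goguli   (u→o after a consonant, before a consonant other than r, m, n, p, b, f, v)
  goguli → gogoli   (u→o after a consonant, before a consonant other than r, m, n, p, b, f, v)
  gogoli → gogole   (i→e word-finally)
So the Dolenu cognate is 'gogole'.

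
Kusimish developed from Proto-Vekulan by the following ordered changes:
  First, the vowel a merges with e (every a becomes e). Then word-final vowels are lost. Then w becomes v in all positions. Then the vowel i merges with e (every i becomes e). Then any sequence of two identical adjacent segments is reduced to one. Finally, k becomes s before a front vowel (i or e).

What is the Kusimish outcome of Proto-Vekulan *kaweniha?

Kusimish: *kaweniha
  kaweniha → kewenihe   [vowel merger]
  kewenihe → kewenih   [apocope]
  kewenih → kevenih   [unconditioned shift]
  kevenih → keveneh   [vowel merger]
  keveneh (rule 5 does not apply)
  keveneh → seveneh   [palatalisation]
  giving Kusimish seveneh.

seveneh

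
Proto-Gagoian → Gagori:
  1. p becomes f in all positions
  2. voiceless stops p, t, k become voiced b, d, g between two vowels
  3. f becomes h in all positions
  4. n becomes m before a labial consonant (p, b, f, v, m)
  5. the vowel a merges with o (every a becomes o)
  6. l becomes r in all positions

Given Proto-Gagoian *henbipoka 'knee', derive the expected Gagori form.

Gagori: start from *henbipoka.
  rule 1 (unconditioned shift): henbipoka → henbifoka
  rule 2 (intervocalic voicing): henbifoka → henbifoga
  rule 3 (unconditioned shift): henbifoga → henbihoga
  rule 4 (nasal place assimilation): henbihoga → hembihoga
  rule 5 (vowel merger): hembihoga → hembihogo
  rule 6: no change — hembihogo
  ⇒ Gagori hembihogo

hembihogo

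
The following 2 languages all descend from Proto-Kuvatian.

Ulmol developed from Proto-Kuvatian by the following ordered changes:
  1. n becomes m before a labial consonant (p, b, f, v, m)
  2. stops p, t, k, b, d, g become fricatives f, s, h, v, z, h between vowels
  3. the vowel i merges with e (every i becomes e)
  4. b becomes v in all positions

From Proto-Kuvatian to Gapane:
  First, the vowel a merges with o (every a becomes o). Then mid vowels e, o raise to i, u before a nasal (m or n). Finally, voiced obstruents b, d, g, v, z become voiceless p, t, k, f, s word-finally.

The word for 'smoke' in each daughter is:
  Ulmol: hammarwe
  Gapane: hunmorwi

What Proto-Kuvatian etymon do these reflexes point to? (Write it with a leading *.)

Position 8: Ulmol has e, Gapane has i. Taking the neighbouring segments as reconstructed: Ulmol e could go back to *e or *i; Gapane i can only go back to *i — the one source consistent with every daughter is *i.
Position 3: Ulmol has m, Gapane has n. Gapane preserves n here (none of its changes turn any other segment into n), so the proto-segment is *n.
This points to *hanmarwi. Verify forward in each daughter:
Ulmol: *hanmarwi
  hanmarwi → hammarwi   [nasal place assimilation]
  hammarwi (rule 2 does not apply)
  hammarwi → hammarwe   [vowel merger]
  hammarwe (rule 4 does not apply)
  giving Ulmol hammarwe.
Gapane: start from *hanmarwi.
  rule 1 (vowel merger): hanmarwi → honmorwi
  rule 2 (pre-nasal raising): honmorwi → hunmorwi
  rule 3: no change — hunmorwi
  ⇒ Gapane hunmorwi
No other proto-form is consistent with every reflex, so the reconstruction is *hanmarwi.

*hanmarwi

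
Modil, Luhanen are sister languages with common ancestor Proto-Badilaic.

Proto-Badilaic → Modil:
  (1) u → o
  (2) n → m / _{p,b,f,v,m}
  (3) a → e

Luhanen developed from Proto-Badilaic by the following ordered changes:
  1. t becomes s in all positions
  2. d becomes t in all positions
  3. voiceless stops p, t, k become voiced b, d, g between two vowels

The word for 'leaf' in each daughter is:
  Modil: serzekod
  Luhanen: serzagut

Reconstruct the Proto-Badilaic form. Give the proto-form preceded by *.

Position 7: Modil has o, Luhanen has u. Luhanen preserves u here (none of its changes turn any other segment into u), so the proto-segment is *u.
Position 8: Modil has d, Luhanen has t. Modil preserves d here (none of its changes turn any other segment into d), so the proto-segment is *d.
Position 6: Modil has k, Luhanen has g. Modil preserves k here (none of its changes turn any other segment into k), so the proto-segment is *k.
This points to *serzakud. Verify forward in each daughter:
Modil: start from *serzakud.
  rule 1 (vowel merger): serzakud → serzakod
  rule 2: no change — serzakod
  rule 3 (vowel merger): serzakod → serzekod
  ⇒ Modil serzekod
Luhanen: *serzakud > serzakut > serzagut  (by unconditioned shift, intervocalic voicing)
*serzakud is the unique common source.

*serzakud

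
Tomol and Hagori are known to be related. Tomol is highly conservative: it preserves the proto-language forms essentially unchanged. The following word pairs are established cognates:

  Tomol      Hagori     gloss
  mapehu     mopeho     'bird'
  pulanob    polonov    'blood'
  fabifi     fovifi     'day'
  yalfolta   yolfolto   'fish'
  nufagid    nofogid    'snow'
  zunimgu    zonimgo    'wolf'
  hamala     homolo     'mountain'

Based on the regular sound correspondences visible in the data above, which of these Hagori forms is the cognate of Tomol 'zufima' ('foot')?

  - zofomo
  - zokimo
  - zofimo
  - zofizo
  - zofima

nufagid ~ nofogid — Tomol u corresponds to Hagori o after a consonant, before a labial obstruent.
yalfolta ~ yolfolto, hamala ~ homolo — Tomol a corresponds to Hagori o word-finally.
Applying these to Tomol 'zufima':
  zufima → zofima   (u→o after a consonant, before a labial obstruent)
  zofima → zofimo   (a→o word-finally)
So the Hagori cognate is 'zofimo'.

zofimo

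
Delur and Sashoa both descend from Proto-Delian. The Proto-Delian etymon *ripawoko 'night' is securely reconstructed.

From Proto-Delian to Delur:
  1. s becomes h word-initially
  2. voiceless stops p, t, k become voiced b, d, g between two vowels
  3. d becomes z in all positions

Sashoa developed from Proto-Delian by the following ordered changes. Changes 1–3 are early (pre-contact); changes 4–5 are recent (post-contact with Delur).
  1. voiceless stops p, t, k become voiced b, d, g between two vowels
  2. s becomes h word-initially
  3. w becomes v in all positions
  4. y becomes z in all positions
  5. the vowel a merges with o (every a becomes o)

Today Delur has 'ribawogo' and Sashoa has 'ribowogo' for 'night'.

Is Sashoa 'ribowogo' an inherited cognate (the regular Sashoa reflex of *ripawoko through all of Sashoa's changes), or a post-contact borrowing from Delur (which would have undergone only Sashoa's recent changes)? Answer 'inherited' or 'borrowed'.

borrowed

If inherited, *ripawoko would pass through all of Sashoa's changes:
Sashoa: *ripawoko
  ripawoko → ribawogo   [intervocalic voicing]
  ribawogo (rule 2 does not apply)
  ribawogo → ribavogo   [unconditioned shift]
  ribavogo (rule 4 does not apply)
  ribavogo → ribovogo   [vowel merger]
  giving Sashoa ribovogo.
If borrowed from Delur 'ribawogo' after the early changes, it would undergo only the recent ones:
  rule 4 (unconditioned shift): no change (ribawogo)
  rule 5 (vowel merger): ribawogo → ribowogo
  ⇒ as a loan: ribowogo
Sashoa 'ribowogo' matches the loan outcome 'ribowogo', not the inherited 'ribovogo' — it skipped the early Sashoa changes, so it was borrowed from Delur.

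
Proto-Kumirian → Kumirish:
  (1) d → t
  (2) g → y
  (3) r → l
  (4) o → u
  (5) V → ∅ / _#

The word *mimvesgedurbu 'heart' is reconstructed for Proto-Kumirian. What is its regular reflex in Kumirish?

mimvesyetulb

Kumirish: *mimvesgedurbu
  mimvesgedurbu → mimvesgeturbu   [unconditioned shift]
  mimvesgeturbu → mimvesyeturbu   [unconditioned shift]
  mimvesyeturbu → mimvesyetulbu   [unconditioned shift]
  mimvesyetulbu (rule 4 does not apply)
  mimvesyetulbu → mimvesyetulb   [apocope]
  giving Kumirish mimvesyetulb.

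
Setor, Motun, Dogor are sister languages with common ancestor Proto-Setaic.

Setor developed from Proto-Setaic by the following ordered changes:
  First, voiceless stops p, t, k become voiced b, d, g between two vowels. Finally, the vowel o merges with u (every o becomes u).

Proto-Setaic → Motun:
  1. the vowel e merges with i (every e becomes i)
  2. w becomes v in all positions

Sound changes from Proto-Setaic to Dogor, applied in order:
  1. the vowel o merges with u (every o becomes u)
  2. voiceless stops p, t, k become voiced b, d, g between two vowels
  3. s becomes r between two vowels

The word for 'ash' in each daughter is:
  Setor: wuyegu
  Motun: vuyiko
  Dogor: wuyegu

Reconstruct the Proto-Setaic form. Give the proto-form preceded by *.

Position 5: Setor has g, Motun has k, Dogor has g. Motun preserves k here (none of its changes turn any other segment into k), so the proto-segment is *k.
Position 1: Setor has w, Motun has v, Dogor has w. Setor preserves w here (none of its changes turn any other segment into w), so the proto-segment is *w.
This points to *wuyeko. Verify forward in each daughter:
Setor: *wuyeko
  wuyeko → wuyego   [intervocalic voicing]
  wuyego → wuyegu   [vowel merger]
  giving Setor wuyegu.
Motun: start from *wuyeko.
  rule 1 (vowel merger): wuyeko → wuyiko
  rule 2 (unconditioned shift): wuyiko → vuyiko
  ⇒ Motun vuyiko
Dogor: *wuyeko
  wuyeko → wuyeku   [vowel merger]
  wuyeku → wuyegu   [intervocalic voicing]
  wuyegu (rule 3 does not apply)
  giving Dogor wuyegu.
Only *wuyeko yields all of Setor wuyegu, Motun vuyiko, Dogor wuyegu.

*wuyeko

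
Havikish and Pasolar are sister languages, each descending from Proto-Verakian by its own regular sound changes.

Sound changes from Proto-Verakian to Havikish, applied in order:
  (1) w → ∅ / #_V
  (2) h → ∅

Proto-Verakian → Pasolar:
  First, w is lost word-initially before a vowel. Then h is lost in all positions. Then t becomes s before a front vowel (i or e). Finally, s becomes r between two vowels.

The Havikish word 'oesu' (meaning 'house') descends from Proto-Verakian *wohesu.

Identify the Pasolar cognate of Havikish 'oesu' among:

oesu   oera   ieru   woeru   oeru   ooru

oeru

Pasolar: start from *wohesu.
  rule 1 (glide loss): wohesu → ohesu
  rule 2 (h-loss): ohesu → oesu
  rule 3: no change — oesu
  rule 4 (rhotacism): oesu → oeru
  ⇒ Pasolar oeru
Among the options, 'oeru' alone shows every Pasolar change applied in order.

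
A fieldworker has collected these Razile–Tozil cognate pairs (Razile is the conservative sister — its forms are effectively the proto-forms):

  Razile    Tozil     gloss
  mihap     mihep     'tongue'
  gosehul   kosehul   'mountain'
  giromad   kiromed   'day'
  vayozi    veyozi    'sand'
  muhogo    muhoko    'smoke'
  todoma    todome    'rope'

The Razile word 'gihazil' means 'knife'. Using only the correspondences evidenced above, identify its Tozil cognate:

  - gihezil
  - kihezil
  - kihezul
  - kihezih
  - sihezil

kihezil

giromad ~ kiromed — Razile g corresponds to Tozil k word-initially before a front vowel.
giromad ~ kiromed, vayozi ~ veyozi — Razile a corresponds to Tozil e after a consonant, before a consonant other than r, m, n, p, b, f, v.
Applying these to Razile 'gihazil':
  gihazil → kihazil   (g→k word-initially before a front vowel)
  kihazil → kihezil   (a→e after a consonant, before a consonant other than r, m, n, p, b, f, v)
So the Tozil cognate is 'kihezil'.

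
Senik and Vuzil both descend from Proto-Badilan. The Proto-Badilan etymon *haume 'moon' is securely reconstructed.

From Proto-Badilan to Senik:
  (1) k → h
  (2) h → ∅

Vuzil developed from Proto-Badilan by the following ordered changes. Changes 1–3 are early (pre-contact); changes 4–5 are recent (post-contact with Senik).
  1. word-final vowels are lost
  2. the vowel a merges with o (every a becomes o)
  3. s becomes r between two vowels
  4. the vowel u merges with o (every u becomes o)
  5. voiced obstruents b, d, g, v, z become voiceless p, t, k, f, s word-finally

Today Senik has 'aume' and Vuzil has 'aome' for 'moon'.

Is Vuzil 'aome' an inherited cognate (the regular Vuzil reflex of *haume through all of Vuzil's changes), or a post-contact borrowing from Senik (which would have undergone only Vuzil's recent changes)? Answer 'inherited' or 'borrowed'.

borrowed

If inherited, *haume would pass through all of Vuzil's changes:
Vuzil: *haume
  haume → haum   [apocope]
  haum → houm   [vowel merger]
  houm (rule 3 does not apply)
  houm → hoom   [vowel merger]
  hoom (rule 5 does not apply)
  giving Vuzil hoom.
If borrowed from Senik 'aume' after the early changes, it would undergo only the recent ones:
  rule 4 (vowel merger): aume → aome
  rule 5 (final devoicing): no change (aome)
  ⇒ as a loan: aome
Vuzil 'aome' matches the loan outcome 'aome', not the inherited 'hoom' — it skipped the early Vuzil changes, so it was borrowed from Senik.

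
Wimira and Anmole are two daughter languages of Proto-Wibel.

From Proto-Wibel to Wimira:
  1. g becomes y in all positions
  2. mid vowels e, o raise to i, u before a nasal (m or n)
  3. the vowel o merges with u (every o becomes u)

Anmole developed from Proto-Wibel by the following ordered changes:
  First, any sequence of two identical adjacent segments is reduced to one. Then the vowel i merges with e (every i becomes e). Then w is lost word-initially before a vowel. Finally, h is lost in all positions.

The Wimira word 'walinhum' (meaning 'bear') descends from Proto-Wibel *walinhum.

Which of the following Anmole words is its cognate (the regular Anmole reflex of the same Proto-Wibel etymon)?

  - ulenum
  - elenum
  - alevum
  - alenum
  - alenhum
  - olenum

alenum

Anmole: *walinhum > walenhum > alenhum > alenum  (by vowel merger, glide loss, h-loss)
The other candidates each miss or misapply at least one Anmole change.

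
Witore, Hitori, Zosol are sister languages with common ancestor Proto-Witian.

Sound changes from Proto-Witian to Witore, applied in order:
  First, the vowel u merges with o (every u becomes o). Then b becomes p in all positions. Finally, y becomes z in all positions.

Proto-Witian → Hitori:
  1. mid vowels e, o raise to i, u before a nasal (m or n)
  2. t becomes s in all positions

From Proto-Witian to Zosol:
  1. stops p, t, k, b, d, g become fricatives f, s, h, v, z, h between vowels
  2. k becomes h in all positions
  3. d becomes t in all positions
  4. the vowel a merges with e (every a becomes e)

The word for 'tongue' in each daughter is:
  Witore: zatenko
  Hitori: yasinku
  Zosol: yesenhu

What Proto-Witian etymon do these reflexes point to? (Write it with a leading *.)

Position 2: Witore has a, Hitori has a, Zosol has e. Witore preserves a here (none of its changes turn any other segment into a), so the proto-segment is *a.
Position 4: Witore has e, Hitori has i, Zosol has e. Witore preserves e here (none of its changes turn any other segment into e), so the proto-segment is *e.
Verify the candidate proto-form against each daughter:
Witore: *yatenku > yatenko > zatenko  (by vowel merger, unconditioned shift)
Hitori: *yatenku > yatinku > yasinku  (by pre-nasal raising, unconditioned shift)
Zosol: *yatenku
  yatenku → yasenku   [intervocalic lenition]
  yasenku → yasenhu   [unconditioned shift]
  yasenhu (rule 3 does not apply)
  yasenhu → yesenhu   [vowel merger]
  giving Zosol yesenhu.
No other proto-form is consistent with every reflex, so the reconstruction is *yatenku.

*yatenku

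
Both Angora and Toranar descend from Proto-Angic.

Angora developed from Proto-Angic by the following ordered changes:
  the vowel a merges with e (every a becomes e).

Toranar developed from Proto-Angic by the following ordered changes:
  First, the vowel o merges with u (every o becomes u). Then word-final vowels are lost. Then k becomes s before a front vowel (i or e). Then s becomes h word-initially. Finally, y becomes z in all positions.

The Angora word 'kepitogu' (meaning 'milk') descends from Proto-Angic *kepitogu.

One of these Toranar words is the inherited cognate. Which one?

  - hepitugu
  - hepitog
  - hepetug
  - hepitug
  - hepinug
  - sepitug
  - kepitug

Toranar: start from *kepitogu.
  rule 1 (vowel merger): kepitogu → kepitugu
  rule 2 (apocope): kepitugu → kepitug
  rule 3 (palatalisation): kepitug → sepitug
  rule 4 (debuccalisation): sepitug → hepitug
  rule 5: no change — hepitug
  ⇒ Toranar hepitug
The other candidates each miss or misapply at least one Toranar change.

hepitug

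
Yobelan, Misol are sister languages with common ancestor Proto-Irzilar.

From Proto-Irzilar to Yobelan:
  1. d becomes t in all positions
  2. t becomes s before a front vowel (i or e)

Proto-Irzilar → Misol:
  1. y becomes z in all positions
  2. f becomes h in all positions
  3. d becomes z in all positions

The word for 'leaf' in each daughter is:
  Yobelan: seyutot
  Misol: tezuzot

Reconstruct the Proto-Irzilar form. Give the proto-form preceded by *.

*teyudot

Position 3: Yobelan has y, Misol has z. Yobelan preserves y here (none of its changes turn any other segment into y), so the proto-segment is *y.
Position 1: Yobelan has s, Misol has t. Misol preserves t here (none of its changes turn any other segment into t), so the proto-segment is *t.
Position 5: Yobelan has t, Misol has z. Taking the neighbouring segments as reconstructed: Yobelan t could go back to *t or *d; Misol z could go back to *d or *z or *y — the one source consistent with every daughter is *d.
Verify the candidate proto-form against each daughter:
Yobelan: *teyudot
  teyudot → teyutot   [unconditioned shift]
  teyutot → seyutot   [palatalisation]
  giving Yobelan seyutot.
Misol: *teyudot > tezudot > tezuzot  (by unconditioned shift, unconditioned shift)
*teyudot is the unique common source.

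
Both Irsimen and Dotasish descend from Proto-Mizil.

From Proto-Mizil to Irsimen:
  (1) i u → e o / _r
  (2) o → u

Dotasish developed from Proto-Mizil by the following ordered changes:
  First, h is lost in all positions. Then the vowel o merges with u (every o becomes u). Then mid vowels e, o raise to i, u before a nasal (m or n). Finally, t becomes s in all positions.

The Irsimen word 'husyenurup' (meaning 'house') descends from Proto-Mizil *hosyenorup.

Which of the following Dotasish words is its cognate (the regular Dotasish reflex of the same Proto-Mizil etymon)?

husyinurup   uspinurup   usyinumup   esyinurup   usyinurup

Dotasish: *hosyenorup > osyenorup > usyenurup > usyinurup  (by h-loss, vowel merger, pre-nasal raising)
Only 'usyinurup' matches the regular Dotasish development of *hosyenorup.

usyinurup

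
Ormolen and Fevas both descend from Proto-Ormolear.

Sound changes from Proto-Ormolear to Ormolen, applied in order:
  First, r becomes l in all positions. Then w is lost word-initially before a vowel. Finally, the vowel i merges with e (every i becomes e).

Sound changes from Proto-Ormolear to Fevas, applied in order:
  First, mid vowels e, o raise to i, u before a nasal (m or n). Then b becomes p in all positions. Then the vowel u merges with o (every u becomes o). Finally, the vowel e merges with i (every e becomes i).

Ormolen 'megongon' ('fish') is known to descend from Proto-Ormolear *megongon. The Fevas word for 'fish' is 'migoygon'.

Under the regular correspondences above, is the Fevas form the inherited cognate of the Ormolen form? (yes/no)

Derive the expected Fevas reflex of *megongon:
Fevas: start from *megongon.
  rule 1 (pre-nasal raising): megongon → megungun
  rule 2: no change — megungun
  rule 3 (vowel merger): megungun → megongon
  rule 4 (vowel merger): megongon → migongon
  ⇒ Fevas migongon
The regular Fevas reflex would be 'migongon', but the attested form is 'migoygon'. The correspondence is irregular, so they are not cognates (the Fevas form has a different source).

no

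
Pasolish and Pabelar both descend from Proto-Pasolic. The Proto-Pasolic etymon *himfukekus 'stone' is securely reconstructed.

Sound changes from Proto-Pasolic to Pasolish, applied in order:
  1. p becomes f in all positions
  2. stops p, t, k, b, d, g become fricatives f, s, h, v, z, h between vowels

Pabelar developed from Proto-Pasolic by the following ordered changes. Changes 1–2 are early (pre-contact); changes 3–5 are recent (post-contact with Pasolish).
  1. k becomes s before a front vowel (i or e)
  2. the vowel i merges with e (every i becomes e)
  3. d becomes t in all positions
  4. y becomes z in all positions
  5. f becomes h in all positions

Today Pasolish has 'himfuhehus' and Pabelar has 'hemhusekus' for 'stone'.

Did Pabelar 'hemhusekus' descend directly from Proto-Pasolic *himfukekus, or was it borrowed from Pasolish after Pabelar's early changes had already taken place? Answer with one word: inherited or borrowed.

inherited

If inherited, *himfukekus would pass through all of Pabelar's changes:
Pabelar: *himfukekus > himfusekus > hemfusekus > hemhusekus  (by palatalisation, vowel merger, unconditioned shift)
If borrowed from Pasolish 'himfuhehus' after the early changes, it would undergo only the recent ones:
  rule 3 (unconditioned shift): no change (himfuhehus)
  rule 4 (unconditioned shift): no change (himfuhehus)
  rule 5 (unconditioned shift): himfuhehus → himhuhehus
  ⇒ as a loan: himhuhehus
Pabelar 'hemhusekus' matches the inherited outcome exactly, so it is an inherited cognate, not a loan.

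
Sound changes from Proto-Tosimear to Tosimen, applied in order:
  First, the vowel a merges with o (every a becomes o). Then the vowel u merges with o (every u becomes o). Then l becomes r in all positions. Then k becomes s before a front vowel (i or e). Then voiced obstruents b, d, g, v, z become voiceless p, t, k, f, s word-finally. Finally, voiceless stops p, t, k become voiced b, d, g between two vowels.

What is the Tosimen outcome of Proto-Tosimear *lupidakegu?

robidosego

Tosimen: *lupidakegu > lupidokegu > lopidokego > ropidokego > ropidosego > robidosego  (by vowel merger, vowel merger, unconditioned shift, palatalisation, intervocalic voicing)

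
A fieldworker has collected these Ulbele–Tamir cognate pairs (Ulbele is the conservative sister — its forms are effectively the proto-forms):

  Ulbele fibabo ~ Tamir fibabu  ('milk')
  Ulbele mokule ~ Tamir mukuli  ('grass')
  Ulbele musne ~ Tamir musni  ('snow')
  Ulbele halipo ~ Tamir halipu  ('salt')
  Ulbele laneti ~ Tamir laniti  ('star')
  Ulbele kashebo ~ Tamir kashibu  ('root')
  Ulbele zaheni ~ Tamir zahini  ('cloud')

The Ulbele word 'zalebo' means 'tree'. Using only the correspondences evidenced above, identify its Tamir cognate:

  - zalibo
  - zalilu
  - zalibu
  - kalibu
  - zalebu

zalibu

kashebo ~ kashibu — Ulbele e corresponds to Tamir i after a consonant, before a labial obstruent.
fibabo ~ fibabu, halipo ~ halipu — Ulbele o corresponds to Tamir u word-finally.
Applying these to Ulbele 'zalebo':
  zalebo → zalibo   (e→i after a consonant, before a labial obstruent)
  zalibo → zalibu   (o→u word-finally)
So the Tamir cognate is 'zalibu'.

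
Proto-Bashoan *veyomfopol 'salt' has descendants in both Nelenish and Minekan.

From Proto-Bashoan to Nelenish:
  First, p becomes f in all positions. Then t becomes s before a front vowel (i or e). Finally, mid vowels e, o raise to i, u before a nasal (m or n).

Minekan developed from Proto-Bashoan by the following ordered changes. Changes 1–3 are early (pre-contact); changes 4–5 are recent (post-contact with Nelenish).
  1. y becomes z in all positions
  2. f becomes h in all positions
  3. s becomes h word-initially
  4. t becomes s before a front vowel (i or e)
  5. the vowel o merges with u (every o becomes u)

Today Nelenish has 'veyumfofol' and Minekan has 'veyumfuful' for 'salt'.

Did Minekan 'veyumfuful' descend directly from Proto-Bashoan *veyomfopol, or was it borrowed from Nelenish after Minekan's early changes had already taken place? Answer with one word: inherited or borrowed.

If inherited, *veyomfopol would pass through all of Minekan's changes:
Minekan: *veyomfopol
  veyomfopol → vezomfopol   [unconditioned shift]
  vezomfopol → vezomhopol   [unconditioned shift]
  vezomhopol (rule 3 does not apply)
  vezomhopol (rule 4 does not apply)
  vezomhopol → vezumhupul   [vowel merger]
  giving Minekan vezumhupul.
If borrowed from Nelenish 'veyumfofol' after the early changes, it would undergo only the recent ones:
  rule 4 (palatalisation): no change (veyumfofol)
  rule 5 (vowel merger): veyumfofol → veyumfuful
  ⇒ as a loan: veyumfuful
Minekan 'veyumfuful' matches the loan outcome 'veyumfuful', not the inherited 'vezumhupul' — it skipped the early Minekan changes, so it was borrowed from Nelenish.

borrowed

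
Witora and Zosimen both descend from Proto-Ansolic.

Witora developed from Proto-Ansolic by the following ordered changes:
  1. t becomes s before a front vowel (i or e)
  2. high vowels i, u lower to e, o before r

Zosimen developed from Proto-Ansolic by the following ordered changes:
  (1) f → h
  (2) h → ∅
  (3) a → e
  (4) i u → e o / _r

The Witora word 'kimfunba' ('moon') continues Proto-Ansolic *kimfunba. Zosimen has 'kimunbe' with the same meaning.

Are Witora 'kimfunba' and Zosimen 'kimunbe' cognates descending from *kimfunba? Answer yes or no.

yes

Derive the expected Zosimen reflex of *kimfunba:
Zosimen: *kimfunba
  kimfunba → kimhunba   [unconditioned shift]
  kimhunba → kimunba   [h-loss]
  kimunba → kimunbe   [vowel merger]
  kimunbe (rule 4 does not apply)
  giving Zosimen kimunbe.
Zosimen 'kimunbe' matches the regular reflex exactly, so the pair is cognate.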